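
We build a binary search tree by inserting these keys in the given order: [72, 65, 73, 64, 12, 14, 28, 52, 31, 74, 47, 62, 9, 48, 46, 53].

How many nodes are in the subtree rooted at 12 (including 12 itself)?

11

72: root
65: left child of 72 (depth 1)
73: right child of 72 (depth 1)
64: left child of 65 (depth 2)
12: left child of 64 (depth 3)
14: right child of 12 (depth 4)
28: right child of 14 (depth 5)
52: right child of 28 (depth 6)
31: left child of 52 (depth 7)
74: right child of 73 (depth 2)
47: right child of 31 (depth 8)
62: right child of 52 (depth 7)
9: left child of 12 (depth 4)
48: right child of 47 (depth 9)
46: left child of 47 (depth 9)
53: left child of 62 (depth 8)

Subtree rooted at 12 contains: 12, 9, 14, 28, 52, 31, 47, 46, 48, 62, 53 — 11 nodes.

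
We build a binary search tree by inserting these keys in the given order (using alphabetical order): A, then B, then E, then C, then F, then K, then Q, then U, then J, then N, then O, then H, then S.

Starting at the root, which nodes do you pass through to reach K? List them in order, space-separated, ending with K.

Insert A: tree is empty, so A becomes the root.
Insert B: B > A → go right. Place as right child of A.
Insert E: E > A → go right; E > B → go right. Place as right child of B.
Insert C: C > A → go right; C > B → go right; C < E → go left. Place as left child of E.
Insert F: F > A → go right; F > B → go right; F > E → go right. Place as right child of E.
Insert K: K > A → go right; K > B → go right; K > E → go right; K > F → go right. Place as right child of F.
Insert Q: Q > A → go right; Q > B → go right; Q > E → go right; Q > F → go right; Q > K → go right. Place as right child of K.
Insert U: U > A → go right; U > B → go right; U > E → go right; U > F → go right; U > K → go right; U > Q → go right. Place as right child of Q.
Insert J: J > A → go right; J > B → go right; J > E → go right; J > F → go right; J < K → go left. Place as left child of K.
Insert N: N > A → go right; N > B → go right; N > E → go right; N > F → go right; N > K → go right; N < Q → go left. Place as left child of Q.
Insert O: O > A → go right; O > B → go right; O > E → go right; O > F → go right; O > K → go right; O < Q → go left; O > N → go right. Place as right child of N.
Insert H: H > A → go right; H > B → go right; H > E → go right; H > F → go right; H < K → go left; H < J → go left. Place as left child of J.
Insert S: S > A → go right; S > B → go right; S > E → go right; S > F → go right; S > K → go right; S > Q → go right; S < U → go left. Place as left child of U.

A B E F K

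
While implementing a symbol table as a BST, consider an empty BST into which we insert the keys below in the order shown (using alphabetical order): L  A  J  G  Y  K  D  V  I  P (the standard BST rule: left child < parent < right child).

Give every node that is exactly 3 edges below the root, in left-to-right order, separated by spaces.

Insert L: tree is empty, so L becomes the root.
Insert A: A < L → go left. Place as left child of L.
Insert J: J < L → go left; J > A → go right. Place as right child of A.
Insert G: G < L → go left; G > A → go right; G < J → go left. Place as left child of J.
Insert Y: Y > L → go right. Place as right child of L.
Insert K: K < L → go left; K > A → go right; K > J → go right. Place as right child of J.
Insert D: D < L → go left; D > A → go right; D < J → go left; D < G → go left. Place as left child of G.
Insert V: V > L → go right; V < Y → go left. Place as left child of Y.
Insert I: I < L → go left; I > A → go right; I < J → go left; I > G → go right. Place as right child of G.
Insert P: P > L → go right; P < Y → go left; P < V → go left. Place as left child of V.

G K P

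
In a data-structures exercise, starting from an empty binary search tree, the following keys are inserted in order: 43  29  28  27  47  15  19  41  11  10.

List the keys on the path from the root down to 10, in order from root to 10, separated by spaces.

Insert 43: tree is empty, so 43 becomes the root.
Insert 29: 29 < 43 → go left. Place as left child of 43.
Insert 28: 28 < 43 → go left; 28 < 29 → go left. Place as left child of 29.
Insert 27: 27 < 43 → go left; 27 < 29 → go left; 27 < 28 → go left. Place as left child of 28.
Insert 47: 47 > 43 → go right. Place as right child of 43.
Insert 15: 15 < 43 → go left; 15 < 29 → go left; 15 < 28 → go left; 15 < 27 → go left. Place as left child of 27.
Insert 19: 19 < 43 → go left; 19 < 29 → go left; 19 < 28 → go left; 19 < 27 → go left; 19 > 15 → go right. Place as right child of 15.
Insert 41: 41 < 43 → go left; 41 > 29 → go right. Place as right child of 29.
Insert 11: 11 < 43 → go left; 11 < 29 → go left; 11 < 28 → go left; 11 < 27 → go left; 11 < 15 → go left. Place as left child of 15.
Insert 10: 10 < 43 → go left; 10 < 29 → go left; 10 < 28 → go left; 10 < 27 → go left; 10 < 15 → go left; 10 < 11 → go left. Place as left child of 11.

43 29 28 27 15 11 10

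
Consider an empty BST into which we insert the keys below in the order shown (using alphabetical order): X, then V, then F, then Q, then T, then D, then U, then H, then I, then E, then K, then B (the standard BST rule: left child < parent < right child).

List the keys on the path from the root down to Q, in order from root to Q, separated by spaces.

X V F Q

Insert X: tree is empty, so X becomes the root.
Insert V: V < X → go left. Place as left child of X.
Insert F: F < X → go left; F < V → go left. Place as left child of V.
Insert Q: Q < X → go left; Q < V → go left; Q > F → go right. Place as right child of F.
Insert T: T < X → go left; T < V → go left; T > F → go right; T > Q → go right. Place as right child of Q.
Insert D: D < X → go left; D < V → go left; D < F → go left. Place as left child of F.
Insert U: U < X → go left; U < V → go left; U > F → go right; U > Q → go right; U > T → go right. Place as right child of T.
Insert H: H < X → go left; H < V → go left; H > F → go right; H < Q → go left. Place as left child of Q.
Insert I: I < X → go left; I < V → go left; I > F → go right; I < Q → go left; I > H → go right. Place as right child of H.
Insert E: E < X → go left; E < V → go left; E < F → go left; E > D → go right. Place as right child of D.
Insert K: K < X → go left; K < V → go left; K > F → go right; K < Q → go left; K > H → go right; K > I → go right. Place as right child of I.
Insert B: B < X → go left; B < V → go left; B < F → go left; B < D → go left. Place as left child of D.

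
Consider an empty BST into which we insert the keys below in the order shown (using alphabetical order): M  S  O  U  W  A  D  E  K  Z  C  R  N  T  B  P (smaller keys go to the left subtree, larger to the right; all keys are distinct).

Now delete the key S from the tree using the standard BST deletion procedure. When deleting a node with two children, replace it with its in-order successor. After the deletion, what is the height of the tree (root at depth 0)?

4

M: root
S: right child of M (depth 1)
O: left child of S (depth 2)
U: right child of S (depth 2)
W: right child of U (depth 3)
A: left child of M (depth 1)
D: right child of A (depth 2)
E: right child of D (depth 3)
K: right child of E (depth 4)
Z: right child of W (depth 4)
C: left child of D (depth 3)
R: right child of O (depth 3)
N: left child of O (depth 3)
T: left child of U (depth 3)
B: left child of C (depth 4)
P: left child of R (depth 4)

Delete S (two children — replace with in-order successor).
After deletion, deepest node is K at depth 4.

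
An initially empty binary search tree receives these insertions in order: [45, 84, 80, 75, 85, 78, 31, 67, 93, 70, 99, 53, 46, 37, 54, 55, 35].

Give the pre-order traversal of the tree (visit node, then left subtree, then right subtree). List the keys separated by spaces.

45: root
84: right child of 45 (depth 1)
80: left child of 84 (depth 2)
75: left child of 80 (depth 3)
85: right child of 84 (depth 2)
78: right child of 75 (depth 4)
31: left child of 45 (depth 1)
67: left child of 75 (depth 4)
93: right child of 85 (depth 3)
70: right child of 67 (depth 5)
99: right child of 93 (depth 4)
53: left child of 67 (depth 5)
46: left child of 53 (depth 6)
37: right child of 31 (depth 2)
54: right child of 53 (depth 6)
55: right child of 54 (depth 7)
35: left child of 37 (depth 3)

45 31 37 35 84 80 75 67 53 46 54 55 70 78 85 93 99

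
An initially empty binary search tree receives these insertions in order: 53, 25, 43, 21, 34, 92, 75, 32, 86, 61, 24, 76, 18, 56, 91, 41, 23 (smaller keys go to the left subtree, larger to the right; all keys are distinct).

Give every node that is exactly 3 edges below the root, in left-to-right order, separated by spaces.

18 24 34 61 86

Resulting structure (node: left, right):
  53: L=25, R=92
  25: L=21, R=43
  43: L=34, R=–
  21: L=18, R=24
  34: L=32, R=41
  92: L=75, R=–
  75: L=61, R=86
  32: L=–, R=–
  86: L=76, R=91
  61: L=56, R=–
  24: L=23, R=–
  76: L=–, R=–
  18: L=–, R=–
  56: L=–, R=–
  91: L=–, R=–
  41: L=–, R=–
  23: L=–, R=–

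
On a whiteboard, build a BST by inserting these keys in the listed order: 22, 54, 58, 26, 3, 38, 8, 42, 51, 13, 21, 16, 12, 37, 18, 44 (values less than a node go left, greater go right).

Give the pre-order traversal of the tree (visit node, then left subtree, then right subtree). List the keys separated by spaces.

22 3 8 13 12 21 16 18 54 26 38 37 42 51 44 58

22: root
54: right child of 22 (depth 1)
58: right child of 54 (depth 2)
26: left child of 54 (depth 2)
3: left child of 22 (depth 1)
38: right child of 26 (depth 3)
8: right child of 3 (depth 2)
42: right child of 38 (depth 4)
51: right child of 42 (depth 5)
13: right child of 8 (depth 3)
21: right child of 13 (depth 4)
16: left child of 21 (depth 5)
12: left child of 13 (depth 4)
37: left child of 38 (depth 4)
18: right child of 16 (depth 6)
44: left child of 51 (depth 6)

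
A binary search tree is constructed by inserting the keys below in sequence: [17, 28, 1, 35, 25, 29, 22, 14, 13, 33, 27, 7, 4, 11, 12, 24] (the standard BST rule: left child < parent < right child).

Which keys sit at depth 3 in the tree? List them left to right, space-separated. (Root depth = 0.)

17: root
28: right child of 17 (depth 1)
1: left child of 17 (depth 1)
35: right child of 28 (depth 2)
25: left child of 28 (depth 2)
29: left child of 35 (depth 3)
22: left child of 25 (depth 3)
14: right child of 1 (depth 2)
13: left child of 14 (depth 3)
33: right child of 29 (depth 4)
27: right child of 25 (depth 3)
7: left child of 13 (depth 4)
4: left child of 7 (depth 5)
11: right child of 7 (depth 5)
12: right child of 11 (depth 6)
24: right child of 22 (depth 4)

13 22 27 29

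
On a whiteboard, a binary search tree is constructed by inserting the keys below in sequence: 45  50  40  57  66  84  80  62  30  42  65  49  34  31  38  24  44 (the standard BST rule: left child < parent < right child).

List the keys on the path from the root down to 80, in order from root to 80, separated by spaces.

45 50 57 66 84 80

Insert 45: tree is empty, so 45 becomes the root.
Insert 50: 50 > 45 → go right. Place as right child of 45.
Insert 40: 40 < 45 → go left. Place as left child of 45.
Insert 57: 57 > 45 → go right; 57 > 50 → go right. Place as right child of 50.
Insert 66: 66 > 45 → go right; 66 > 50 → go right; 66 > 57 → go right. Place as right child of 57.
Insert 84: 84 > 45 → go right; 84 > 50 → go right; 84 > 57 → go right; 84 > 66 → go right. Place as right child of 66.
Insert 80: 80 > 45 → go right; 80 > 50 → go right; 80 > 57 → go right; 80 > 66 → go right; 80 < 84 → go left. Place as left child of 84.
Insert 62: 62 > 45 → go right; 62 > 50 → go right; 62 > 57 → go right; 62 < 66 → go left. Place as left child of 66.
Insert 30: 30 < 45 → go left; 30 < 40 → go left. Place as left child of 40.
Insert 42: 42 < 45 → go left; 42 > 40 → go right. Place as right child of 40.
Insert 65: 65 > 45 → go right; 65 > 50 → go right; 65 > 57 → go right; 65 < 66 → go left; 65 > 62 → go right. Place as right child of 62.
Insert 49: 49 > 45 → go right; 49 < 50 → go left. Place as left child of 50.
Insert 34: 34 < 45 → go left; 34 < 40 → go left; 34 > 30 → go right. Place as right child of 30.
Insert 31: 31 < 45 → go left; 31 < 40 → go left; 31 > 30 → go right; 31 < 34 → go left. Place as left child of 34.
Insert 38: 38 < 45 → go left; 38 < 40 → go left; 38 > 30 → go right; 38 > 34 → go right. Place as right child of 34.
Insert 24: 24 < 45 → go left; 24 < 40 → go left; 24 < 30 → go left. Place as left child of 30.
Insert 44: 44 < 45 → go left; 44 > 40 → go right; 44 > 42 → go right. Place as right child of 42.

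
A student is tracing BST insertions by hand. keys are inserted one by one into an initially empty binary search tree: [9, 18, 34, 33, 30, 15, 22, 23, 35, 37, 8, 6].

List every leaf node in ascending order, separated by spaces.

6 15 23 37

9: root
18: right child of 9 (depth 1)
34: right child of 18 (depth 2)
33: left child of 34 (depth 3)
30: left child of 33 (depth 4)
15: left child of 18 (depth 2)
22: left child of 30 (depth 5)
23: right child of 22 (depth 6)
35: right child of 34 (depth 3)
37: right child of 35 (depth 4)
8: left child of 9 (depth 1)
6: left child of 8 (depth 2)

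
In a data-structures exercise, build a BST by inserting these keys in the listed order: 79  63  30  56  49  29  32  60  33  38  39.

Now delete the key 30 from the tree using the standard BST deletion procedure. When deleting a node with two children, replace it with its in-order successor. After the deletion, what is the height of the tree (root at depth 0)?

79: root
63: left child of 79 (depth 1)
30: left child of 63 (depth 2)
56: right child of 30 (depth 3)
49: left child of 56 (depth 4)
29: left child of 30 (depth 3)
32: left child of 49 (depth 5)
60: right child of 56 (depth 4)
33: right child of 32 (depth 6)
38: right child of 33 (depth 7)
39: right child of 38 (depth 8)

Delete 30 (two children — replace with in-order successor).
After deletion, deepest node is 39 at depth 7.

7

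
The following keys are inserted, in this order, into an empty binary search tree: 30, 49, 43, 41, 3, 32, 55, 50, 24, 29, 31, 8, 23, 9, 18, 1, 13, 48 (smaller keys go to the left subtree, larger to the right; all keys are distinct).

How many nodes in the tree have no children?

Insert 30: tree is empty, so 30 becomes the root.
Insert 49: 49 > 30 → go right. Place as right child of 30.
Insert 43: 43 > 30 → go right; 43 < 49 → go left. Place as left child of 49.
Insert 41: 41 > 30 → go right; 41 < 49 → go left; 41 < 43 → go left. Place as left child of 43.
Insert 3: 3 < 30 → go left. Place as left child of 30.
Insert 32: 32 > 30 → go right; 32 < 49 → go left; 32 < 43 → go left; 32 < 41 → go left. Place as left child of 41.
Insert 55: 55 > 30 → go right; 55 > 49 → go right. Place as right child of 49.
Insert 50: 50 > 30 → go right; 50 > 49 → go right; 50 < 55 → go left. Place as left child of 55.
Insert 24: 24 < 30 → go left; 24 > 3 → go right. Place as right child of 3.
Insert 29: 29 < 30 → go left; 29 > 3 → go right; 29 > 24 → go right. Place as right child of 24.
Insert 31: 31 > 30 → go right; 31 < 49 → go left; 31 < 43 → go left; 31 < 41 → go left; 31 < 32 → go left. Place as left child of 32.
Insert 8: 8 < 30 → go left; 8 > 3 → go right; 8 < 24 → go left. Place as left child of 24.
Insert 23: 23 < 30 → go left; 23 > 3 → go right; 23 < 24 → go left; 23 > 8 → go right. Place as right child of 8.
Insert 9: 9 < 30 → go left; 9 > 3 → go right; 9 < 24 → go left; 9 > 8 → go right; 9 < 23 → go left. Place as left child of 23.
Insert 18: 18 < 30 → go left; 18 > 3 → go right; 18 < 24 → go left; 18 > 8 → go right; 18 < 23 → go left; 18 > 9 → go right. Place as right child of 9.
Insert 1: 1 < 30 → go left; 1 < 3 → go left. Place as left child of 3.
Insert 13: 13 < 30 → go left; 13 > 3 → go right; 13 < 24 → go left; 13 > 8 → go right; 13 < 23 → go left; 13 > 9 → go right; 13 < 18 → go left. Place as left child of 18.
Insert 48: 48 > 30 → go right; 48 < 49 → go left; 48 > 43 → go right. Place as right child of 43.

Leaves: 1, 13, 29, 31, 48, 50 — 6 in total.

6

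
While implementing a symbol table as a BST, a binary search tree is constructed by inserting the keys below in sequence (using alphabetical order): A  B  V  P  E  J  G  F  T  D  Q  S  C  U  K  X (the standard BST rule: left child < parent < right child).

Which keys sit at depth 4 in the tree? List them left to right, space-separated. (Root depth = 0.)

E T

Insert A: tree is empty, so A becomes the root.
Insert B: B > A → go right. Place as right child of A.
Insert V: V > A → go right; V > B → go right. Place as right child of B.
Insert P: P > A → go right; P > B → go right; P < V → go left. Place as left child of V.
Insert E: E > A → go right; E > B → go right; E < V → go left; E < P → go left. Place as left child of P.
Insert J: J > A → go right; J > B → go right; J < V → go left; J < P → go left; J > E → go right. Place as right child of E.
Insert G: G > A → go right; G > B → go right; G < V → go left; G < P → go left; G > E → go right; G < J → go left. Place as left child of J.
Insert F: F > A → go right; F > B → go right; F < V → go left; F < P → go left; F > E → go right; F < J → go left; F < G → go left. Place as left child of G.
Insert T: T > A → go right; T > B → go right; T < V → go left; T > P → go right. Place as right child of P.
Insert D: D > A → go right; D > B → go right; D < V → go left; D < P → go left; D < E → go left. Place as left child of E.
Insert Q: Q > A → go right; Q > B → go right; Q < V → go left; Q > P → go right; Q < T → go left. Place as left child of T.
Insert S: S > A → go right; S > B → go right; S < V → go left; S > P → go right; S < T → go left; S > Q → go right. Place as right child of Q.
Insert C: C > A → go right; C > B → go right; C < V → go left; C < P → go left; C < E → go left; C < D → go left. Place as left child of D.
Insert U: U > A → go right; U > B → go right; U < V → go left; U > P → go right; U > T → go right. Place as right child of T.
Insert K: K > A → go right; K > B → go right; K < V → go left; K < P → go left; K > E → go right; K > J → go right. Place as right child of J.
Insert X: X > A → go right; X > B → go right; X > V → go right. Place as right child of V.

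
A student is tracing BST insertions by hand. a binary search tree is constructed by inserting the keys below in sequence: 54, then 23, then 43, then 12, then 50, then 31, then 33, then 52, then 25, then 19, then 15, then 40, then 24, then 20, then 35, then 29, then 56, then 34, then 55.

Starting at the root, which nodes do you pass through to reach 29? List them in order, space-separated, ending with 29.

54 23 43 31 25 29

Insert 54: tree is empty, so 54 becomes the root.
Insert 23: 23 < 54 → go left. Place as left child of 54.
Insert 43: 43 < 54 → go left; 43 > 23 → go right. Place as right child of 23.
Insert 12: 12 < 54 → go left; 12 < 23 → go left. Place as left child of 23.
Insert 50: 50 < 54 → go left; 50 > 23 → go right; 50 > 43 → go right. Place as right child of 43.
Insert 31: 31 < 54 → go left; 31 > 23 → go right; 31 < 43 → go left. Place as left child of 43.
Insert 33: 33 < 54 → go left; 33 > 23 → go right; 33 < 43 → go left; 33 > 31 → go right. Place as right child of 31.
Insert 52: 52 < 54 → go left; 52 > 23 → go right; 52 > 43 → go right; 52 > 50 → go right. Place as right child of 50.
Insert 25: 25 < 54 → go left; 25 > 23 → go right; 25 < 43 → go left; 25 < 31 → go left. Place as left child of 31.
Insert 19: 19 < 54 → go left; 19 < 23 → go left; 19 > 12 → go right. Place as right child of 12.
Insert 15: 15 < 54 → go left; 15 < 23 → go left; 15 > 12 → go right; 15 < 19 → go left. Place as left child of 19.
Insert 40: 40 < 54 → go left; 40 > 23 → go right; 40 < 43 → go left; 40 > 31 → go right; 40 > 33 → go right. Place as right child of 33.
Insert 24: 24 < 54 → go left; 24 > 23 → go right; 24 < 43 → go left; 24 < 31 → go left; 24 < 25 → go left. Place as left child of 25.
Insert 20: 20 < 54 → go left; 20 < 23 → go left; 20 > 12 → go right; 20 > 19 → go right. Place as right child of 19.
Insert 35: 35 < 54 → go left; 35 > 23 → go right; 35 < 43 → go left; 35 > 31 → go right; 35 > 33 → go right; 35 < 40 → go left. Place as left child of 40.
Insert 29: 29 < 54 → go left; 29 > 23 → go right; 29 < 43 → go left; 29 < 31 → go left; 29 > 25 → go right. Place as right child of 25.
Insert 56: 56 > 54 → go right. Place as right child of 54.
Insert 34: 34 < 54 → go left; 34 > 23 → go right; 34 < 43 → go left; 34 > 31 → go right; 34 > 33 → go right; 34 < 40 → go left; 34 < 35 → go left. Place as left child of 35.
Insert 55: 55 > 54 → go right; 55 < 56 → go left. Place as left child of 56.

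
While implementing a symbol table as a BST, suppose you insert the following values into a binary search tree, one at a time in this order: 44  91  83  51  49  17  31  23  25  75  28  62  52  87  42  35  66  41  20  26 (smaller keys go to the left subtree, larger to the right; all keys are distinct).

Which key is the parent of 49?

51

44: root
91: right child of 44 (depth 1)
83: left child of 91 (depth 2)
51: left child of 83 (depth 3)
49: left child of 51 (depth 4)
17: left child of 44 (depth 1)
31: right child of 17 (depth 2)
23: left child of 31 (depth 3)
25: right child of 23 (depth 4)
75: right child of 51 (depth 4)
28: right child of 25 (depth 5)
62: left child of 75 (depth 5)
52: left child of 62 (depth 6)
87: right child of 83 (depth 3)
42: right child of 31 (depth 3)
35: left child of 42 (depth 4)
66: right child of 62 (depth 6)
41: right child of 35 (depth 5)
20: left child of 23 (depth 4)
26: left child of 28 (depth 6)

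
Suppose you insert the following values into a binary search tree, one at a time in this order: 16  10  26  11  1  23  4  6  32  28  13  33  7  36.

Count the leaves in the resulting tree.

5

Resulting structure (node: left, right):
  16: L=10, R=26
  10: L=1, R=11
  26: L=23, R=32
  11: L=–, R=13
  1: L=–, R=4
  23: L=–, R=–
  4: L=–, R=6
  6: L=–, R=7
  32: L=28, R=33
  28: L=–, R=–
  13: L=–, R=–
  33: L=–, R=36
  7: L=–, R=–
  36: L=–, R=–

Leaves: 7, 13, 23, 28, 36 — 5 in total.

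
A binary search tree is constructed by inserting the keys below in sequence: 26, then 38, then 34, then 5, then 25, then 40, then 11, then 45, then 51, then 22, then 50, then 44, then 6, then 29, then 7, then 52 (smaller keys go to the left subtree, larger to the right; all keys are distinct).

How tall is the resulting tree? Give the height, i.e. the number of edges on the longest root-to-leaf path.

5

Insert 26: tree is empty, so 26 becomes the root.
Insert 38: 38 > 26 → go right. Place as right child of 26.
Insert 34: 34 > 26 → go right; 34 < 38 → go left. Place as left child of 38.
Insert 5: 5 < 26 → go left. Place as left child of 26.
Insert 25: 25 < 26 → go left; 25 > 5 → go right. Place as right child of 5.
Insert 40: 40 > 26 → go right; 40 > 38 → go right. Place as right child of 38.
Insert 11: 11 < 26 → go left; 11 > 5 → go right; 11 < 25 → go left. Place as left child of 25.
Insert 45: 45 > 26 → go right; 45 > 38 → go right; 45 > 40 → go right. Place as right child of 40.
Insert 51: 51 > 26 → go right; 51 > 38 → go right; 51 > 40 → go right; 51 > 45 → go right. Place as right child of 45.
Insert 22: 22 < 26 → go left; 22 > 5 → go right; 22 < 25 → go left; 22 > 11 → go right. Place as right child of 11.
Insert 50: 50 > 26 → go right; 50 > 38 → go right; 50 > 40 → go right; 50 > 45 → go right; 50 < 51 → go left. Place as left child of 51.
Insert 44: 44 > 26 → go right; 44 > 38 → go right; 44 > 40 → go right; 44 < 45 → go left. Place as left child of 45.
Insert 6: 6 < 26 → go left; 6 > 5 → go right; 6 < 25 → go left; 6 < 11 → go left. Place as left child of 11.
Insert 29: 29 > 26 → go right; 29 < 38 → go left; 29 < 34 → go left. Place as left child of 34.
Insert 7: 7 < 26 → go left; 7 > 5 → go right; 7 < 25 → go left; 7 < 11 → go left; 7 > 6 → go right. Place as right child of 6.
Insert 52: 52 > 26 → go right; 52 > 38 → go right; 52 > 40 → go right; 52 > 45 → go right; 52 > 51 → go right. Place as right child of 51.

The deepest node is 50 at depth 5.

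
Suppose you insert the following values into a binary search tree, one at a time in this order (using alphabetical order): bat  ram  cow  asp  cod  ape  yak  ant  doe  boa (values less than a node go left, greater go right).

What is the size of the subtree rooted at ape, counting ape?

Insert bat: tree is empty, so bat becomes the root.
Insert ram: ram > bat → go right. Place as right child of bat.
Insert cow: cow > bat → go right; cow < ram → go left. Place as left child of ram.
Insert asp: asp < bat → go left. Place as left child of bat.
Insert cod: cod > bat → go right; cod < ram → go left; cod < cow → go left. Place as left child of cow.
Insert ape: ape < bat → go left; ape < asp → go left. Place as left child of asp.
Insert yak: yak > bat → go right; yak > ram → go right. Place as right child of ram.
Insert ant: ant < bat → go left; ant < asp → go left; ant < ape → go left. Place as left child of ape.
Insert doe: doe > bat → go right; doe < ram → go left; doe > cow → go right. Place as right child of cow.
Insert boa: boa > bat → go right; boa < ram → go left; boa < cow → go left; boa < cod → go left. Place as left child of cod.

Subtree rooted at ape contains: ape, ant — 2 nodes.

2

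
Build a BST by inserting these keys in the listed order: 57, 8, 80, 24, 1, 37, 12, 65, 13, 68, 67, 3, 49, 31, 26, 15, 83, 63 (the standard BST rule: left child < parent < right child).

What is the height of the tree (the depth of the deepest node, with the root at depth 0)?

Insert 57: tree is empty, so 57 becomes the root.
Insert 8: 8 < 57 → go left. Place as left child of 57.
Insert 80: 80 > 57 → go right. Place as right child of 57.
Insert 24: 24 < 57 → go left; 24 > 8 → go right. Place as right child of 8.
Insert 1: 1 < 57 → go left; 1 < 8 → go left. Place as left child of 8.
Insert 37: 37 < 57 → go left; 37 > 8 → go right; 37 > 24 → go right. Place as right child of 24.
Insert 12: 12 < 57 → go left; 12 > 8 → go right; 12 < 24 → go left. Place as left child of 24.
Insert 65: 65 > 57 → go right; 65 < 80 → go left. Place as left child of 80.
Insert 13: 13 < 57 → go left; 13 > 8 → go right; 13 < 24 → go left; 13 > 12 → go right. Place as right child of 12.
Insert 68: 68 > 57 → go right; 68 < 80 → go left; 68 > 65 → go right. Place as right child of 65.
Insert 67: 67 > 57 → go right; 67 < 80 → go left; 67 > 65 → go right; 67 < 68 → go left. Place as left child of 68.
Insert 3: 3 < 57 → go left; 3 < 8 → go left; 3 > 1 → go right. Place as right child of 1.
Insert 49: 49 < 57 → go left; 49 > 8 → go right; 49 > 24 → go right; 49 > 37 → go right. Place as right child of 37.
Insert 31: 31 < 57 → go left; 31 > 8 → go right; 31 > 24 → go right; 31 < 37 → go left. Place as left child of 37.
Insert 26: 26 < 57 → go left; 26 > 8 → go right; 26 > 24 → go right; 26 < 37 → go left; 26 < 31 → go left. Place as left child of 31.
Insert 15: 15 < 57 → go left; 15 > 8 → go right; 15 < 24 → go left; 15 > 12 → go right; 15 > 13 → go right. Place as right child of 13.
Insert 83: 83 > 57 → go right; 83 > 80 → go right. Place as right child of 80.
Insert 63: 63 > 57 → go right; 63 < 80 → go left; 63 < 65 → go left. Place as left child of 65.

The deepest node is 26 at depth 5.

5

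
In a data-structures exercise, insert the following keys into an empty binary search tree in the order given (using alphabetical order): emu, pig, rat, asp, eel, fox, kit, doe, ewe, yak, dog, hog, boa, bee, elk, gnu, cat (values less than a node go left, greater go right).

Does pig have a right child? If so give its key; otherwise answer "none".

rat

emu: root
pig: right child of emu (depth 1)
rat: right child of pig (depth 2)
asp: left child of emu (depth 1)
eel: right child of asp (depth 2)
fox: left child of pig (depth 2)
kit: right child of fox (depth 3)
doe: left child of eel (depth 3)
ewe: left child of fox (depth 3)
yak: right child of rat (depth 3)
dog: right child of doe (depth 4)
hog: left child of kit (depth 4)
boa: left child of doe (depth 4)
bee: left child of boa (depth 5)
elk: right child of eel (depth 3)
gnu: left child of hog (depth 5)
cat: right child of boa (depth 5)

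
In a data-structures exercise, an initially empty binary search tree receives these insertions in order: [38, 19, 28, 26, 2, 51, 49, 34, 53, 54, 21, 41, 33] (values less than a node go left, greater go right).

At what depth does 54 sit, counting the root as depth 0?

3

Insert 38: tree is empty, so 38 becomes the root.
Insert 19: 19 < 38 → go left. Place as left child of 38.
Insert 28: 28 < 38 → go left; 28 > 19 → go right. Place as right child of 19.
Insert 26: 26 < 38 → go left; 26 > 19 → go right; 26 < 28 → go left. Place as left child of 28.
Insert 2: 2 < 38 → go left; 2 < 19 → go left. Place as left child of 19.
Insert 51: 51 > 38 → go right. Place as right child of 38.
Insert 49: 49 > 38 → go right; 49 < 51 → go left. Place as left child of 51.
Insert 34: 34 < 38 → go left; 34 > 19 → go right; 34 > 28 → go right. Place as right child of 28.
Insert 53: 53 > 38 → go right; 53 > 51 → go right. Place as right child of 51.
Insert 54: 54 > 38 → go right; 54 > 51 → go right; 54 > 53 → go right. Place as right child of 53.
Insert 21: 21 < 38 → go left; 21 > 19 → go right; 21 < 28 → go left; 21 < 26 → go left. Place as left child of 26.
Insert 41: 41 > 38 → go right; 41 < 51 → go left; 41 < 49 → go left. Place as left child of 49.
Insert 33: 33 < 38 → go left; 33 > 19 → go right; 33 > 28 → go right; 33 < 34 → go left. Place as left child of 34.

Path to 54: 38 → 51 → 53 → 54, which is 3 edges.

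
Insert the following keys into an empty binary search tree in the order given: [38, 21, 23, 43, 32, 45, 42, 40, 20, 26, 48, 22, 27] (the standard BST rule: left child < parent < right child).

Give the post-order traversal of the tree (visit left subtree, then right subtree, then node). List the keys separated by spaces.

20 22 27 26 32 23 21 40 42 48 45 43 38

Insert 38: tree is empty, so 38 becomes the root.
Insert 21: 21 < 38 → go left. Place as left child of 38.
Insert 23: 23 < 38 → go left; 23 > 21 → go right. Place as right child of 21.
Insert 43: 43 > 38 → go right. Place as right child of 38.
Insert 32: 32 < 38 → go left; 32 > 21 → go right; 32 > 23 → go right. Place as right child of 23.
Insert 45: 45 > 38 → go right; 45 > 43 → go right. Place as right child of 43.
Insert 42: 42 > 38 → go right; 42 < 43 → go left. Place as left child of 43.
Insert 40: 40 > 38 → go right; 40 < 43 → go left; 40 < 42 → go left. Place as left child of 42.
Insert 20: 20 < 38 → go left; 20 < 21 → go left. Place as left child of 21.
Insert 26: 26 < 38 → go left; 26 > 21 → go right; 26 > 23 → go right; 26 < 32 → go left. Place as left child of 32.
Insert 48: 48 > 38 → go right; 48 > 43 → go right; 48 > 45 → go right. Place as right child of 45.
Insert 22: 22 < 38 → go left; 22 > 21 → go right; 22 < 23 → go left. Place as left child of 23.
Insert 27: 27 < 38 → go left; 27 > 21 → go right; 27 > 23 → go right; 27 < 32 → go left; 27 > 26 → go right. Place as right child of 26.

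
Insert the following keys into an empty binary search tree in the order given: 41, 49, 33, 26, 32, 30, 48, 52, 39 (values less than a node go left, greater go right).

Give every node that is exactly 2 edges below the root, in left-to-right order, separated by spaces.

26 39 48 52

41: root
49: right child of 41 (depth 1)
33: left child of 41 (depth 1)
26: left child of 33 (depth 2)
32: right child of 26 (depth 3)
30: left child of 32 (depth 4)
48: left child of 49 (depth 2)
52: right child of 49 (depth 2)
39: right child of 33 (depth 2)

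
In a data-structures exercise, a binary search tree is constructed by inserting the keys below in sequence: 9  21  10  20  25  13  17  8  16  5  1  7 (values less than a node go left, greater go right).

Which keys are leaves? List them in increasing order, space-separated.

9: root
21: right child of 9 (depth 1)
10: left child of 21 (depth 2)
20: right child of 10 (depth 3)
25: right child of 21 (depth 2)
13: left child of 20 (depth 4)
17: right child of 13 (depth 5)
8: left child of 9 (depth 1)
16: left child of 17 (depth 6)
5: left child of 8 (depth 2)
1: left child of 5 (depth 3)
7: right child of 5 (depth 3)

1 7 16 25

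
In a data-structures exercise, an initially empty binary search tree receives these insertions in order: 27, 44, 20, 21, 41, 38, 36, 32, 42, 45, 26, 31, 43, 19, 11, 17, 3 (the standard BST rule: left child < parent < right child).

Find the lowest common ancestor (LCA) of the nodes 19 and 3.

19

27: root
44: right child of 27 (depth 1)
20: left child of 27 (depth 1)
21: right child of 20 (depth 2)
41: left child of 44 (depth 2)
38: left child of 41 (depth 3)
36: left child of 38 (depth 4)
32: left child of 36 (depth 5)
42: right child of 41 (depth 3)
45: right child of 44 (depth 2)
26: right child of 21 (depth 3)
31: left child of 32 (depth 6)
43: right child of 42 (depth 4)
19: left child of 20 (depth 2)
11: left child of 19 (depth 3)
17: right child of 11 (depth 4)
3: left child of 11 (depth 4)

Path to 19: 27 → 20 → 19
Path to 3: 27 → 20 → 19 → 11 → 3
19 lies on both paths and is an ancestor of the other node.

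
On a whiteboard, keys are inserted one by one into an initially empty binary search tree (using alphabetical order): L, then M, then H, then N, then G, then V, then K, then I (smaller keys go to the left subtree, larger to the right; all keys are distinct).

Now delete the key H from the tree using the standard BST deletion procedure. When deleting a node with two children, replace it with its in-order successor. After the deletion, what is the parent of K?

I

Insert L: tree is empty, so L becomes the root.
Insert M: M > L → go right. Place as right child of L.
Insert H: H < L → go left. Place as left child of L.
Insert N: N > L → go right; N > M → go right. Place as right child of M.
Insert G: G < L → go left; G < H → go left. Place as left child of H.
Insert V: V > L → go right; V > M → go right; V > N → go right. Place as right child of N.
Insert K: K < L → go left; K > H → go right. Place as right child of H.
Insert I: I < L → go left; I > H → go right; I < K → go left. Place as left child of K.

Delete H (two children — replace with in-order successor).
After deletion, K's parent is I.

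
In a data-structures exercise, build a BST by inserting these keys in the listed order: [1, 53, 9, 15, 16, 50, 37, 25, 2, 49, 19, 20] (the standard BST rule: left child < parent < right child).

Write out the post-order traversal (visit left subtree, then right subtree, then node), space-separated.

1: root
53: right child of 1 (depth 1)
9: left child of 53 (depth 2)
15: right child of 9 (depth 3)
16: right child of 15 (depth 4)
50: right child of 16 (depth 5)
37: left child of 50 (depth 6)
25: left child of 37 (depth 7)
2: left child of 9 (depth 3)
49: right child of 37 (depth 7)
19: left child of 25 (depth 8)
20: right child of 19 (depth 9)

2 20 19 25 49 37 50 16 15 9 53 1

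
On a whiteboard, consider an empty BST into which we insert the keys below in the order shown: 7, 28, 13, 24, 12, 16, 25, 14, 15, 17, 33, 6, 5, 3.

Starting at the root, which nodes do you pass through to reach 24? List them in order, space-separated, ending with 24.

7 28 13 24

Insert 7: tree is empty, so 7 becomes the root.
Insert 28: 28 > 7 → go right. Place as right child of 7.
Insert 13: 13 > 7 → go right; 13 < 28 → go left. Place as left child of 28.
Insert 24: 24 > 7 → go right; 24 < 28 → go left; 24 > 13 → go right. Place as right child of 13.
Insert 12: 12 > 7 → go right; 12 < 28 → go left; 12 < 13 → go left. Place as left child of 13.
Insert 16: 16 > 7 → go right; 16 < 28 → go left; 16 > 13 → go right; 16 < 24 → go left. Place as left child of 24.
Insert 25: 25 > 7 → go right; 25 < 28 → go left; 25 > 13 → go right; 25 > 24 → go right. Place as right child of 24.
Insert 14: 14 > 7 → go right; 14 < 28 → go left; 14 > 13 → go right; 14 < 24 → go left; 14 < 16 → go left. Place as left child of 16.
Insert 15: 15 > 7 → go right; 15 < 28 → go left; 15 > 13 → go right; 15 < 24 → go left; 15 < 16 → go left; 15 > 14 → go right. Place as right child of 14.
Insert 17: 17 > 7 → go right; 17 < 28 → go left; 17 > 13 → go right; 17 < 24 → go left; 17 > 16 → go right. Place as right child of 16.
Insert 33: 33 > 7 → go right; 33 > 28 → go right. Place as right child of 28.
Insert 6: 6 < 7 → go left. Place as left child of 7.
Insert 5: 5 < 7 → go left; 5 < 6 → go left. Place as left child of 6.
Insert 3: 3 < 7 → go left; 3 < 6 → go left; 3 < 5 → go left. Place as left child of 5.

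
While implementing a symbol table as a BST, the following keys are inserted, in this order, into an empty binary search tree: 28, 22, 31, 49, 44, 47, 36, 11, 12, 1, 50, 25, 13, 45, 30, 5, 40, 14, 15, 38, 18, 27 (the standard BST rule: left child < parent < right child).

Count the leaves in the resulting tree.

Insert 28: tree is empty, so 28 becomes the root.
Insert 22: 22 < 28 → go left. Place as left child of 28.
Insert 31: 31 > 28 → go right. Place as right child of 28.
Insert 49: 49 > 28 → go right; 49 > 31 → go right. Place as right child of 31.
Insert 44: 44 > 28 → go right; 44 > 31 → go right; 44 < 49 → go left. Place as left child of 49.
Insert 47: 47 > 28 → go right; 47 > 31 → go right; 47 < 49 → go left; 47 > 44 → go right. Place as right child of 44.
Insert 36: 36 > 28 → go right; 36 > 31 → go right; 36 < 49 → go left; 36 < 44 → go left. Place as left child of 44.
Insert 11: 11 < 28 → go left; 11 < 22 → go left. Place as left child of 22.
Insert 12: 12 < 28 → go left; 12 < 22 → go left; 12 > 11 → go right. Place as right child of 11.
Insert 1: 1 < 28 → go left; 1 < 22 → go left; 1 < 11 → go left. Place as left child of 11.
Insert 50: 50 > 28 → go right; 50 > 31 → go right; 50 > 49 → go right. Place as right child of 49.
Insert 25: 25 < 28 → go left; 25 > 22 → go right. Place as right child of 22.
Insert 13: 13 < 28 → go left; 13 < 22 → go left; 13 > 11 → go right; 13 > 12 → go right. Place as right child of 12.
Insert 45: 45 > 28 → go right; 45 > 31 → go right; 45 < 49 → go left; 45 > 44 → go right; 45 < 47 → go left. Place as left child of 47.
Insert 30: 30 > 28 → go right; 30 < 31 → go left. Place as left child of 31.
Insert 5: 5 < 28 → go left; 5 < 22 → go left; 5 < 11 → go left; 5 > 1 → go right. Place as right child of 1.
Insert 40: 40 > 28 → go right; 40 > 31 → go right; 40 < 49 → go left; 40 < 44 → go left; 40 > 36 → go right. Place as right child of 36.
Insert 14: 14 < 28 → go left; 14 < 22 → go left; 14 > 11 → go right; 14 > 12 → go right; 14 > 13 → go right. Place as right child of 13.
Insert 15: 15 < 28 → go left; 15 < 22 → go left; 15 > 11 → go right; 15 > 12 → go right; 15 > 13 → go right; 15 > 14 → go right. Place as right child of 14.
Insert 38: 38 > 28 → go right; 38 > 31 → go right; 38 < 49 → go left; 38 < 44 → go left; 38 > 36 → go right; 38 < 40 → go left. Place as left child of 40.
Insert 18: 18 < 28 → go left; 18 < 22 → go left; 18 > 11 → go right; 18 > 12 → go right; 18 > 13 → go right; 18 > 14 → go right; 18 > 15 → go right. Place as right child of 15.
Insert 27: 27 < 28 → go left; 27 > 22 → go right; 27 > 25 → go right. Place as right child of 25.

Leaves: 5, 18, 27, 30, 38, 45, 50 — 7 in total.

7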